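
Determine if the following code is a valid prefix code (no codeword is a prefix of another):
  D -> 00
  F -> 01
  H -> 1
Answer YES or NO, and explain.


Checking each pair (does one codeword prefix another?):
  D='00' vs F='01': no prefix
  D='00' vs H='1': no prefix
  F='01' vs D='00': no prefix
  F='01' vs H='1': no prefix
  H='1' vs D='00': no prefix
  H='1' vs F='01': no prefix
No violation found over all pairs.

YES -- this is a valid prefix code. No codeword is a prefix of any other codeword.


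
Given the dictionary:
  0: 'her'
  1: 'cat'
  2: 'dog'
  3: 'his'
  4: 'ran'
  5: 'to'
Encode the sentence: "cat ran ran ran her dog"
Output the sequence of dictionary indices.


Look up each word in the dictionary:
  'cat' -> 1
  'ran' -> 4
  'ran' -> 4
  'ran' -> 4
  'her' -> 0
  'dog' -> 2

Encoded: [1, 4, 4, 4, 0, 2]


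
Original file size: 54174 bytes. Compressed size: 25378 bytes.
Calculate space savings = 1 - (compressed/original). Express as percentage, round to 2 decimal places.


ratio = compressed/original = 25378/54174 = 0.468454
savings = 1 - ratio = 1 - 0.468454 = 0.531546
as a percentage: 0.531546 * 100 = 53.15%

Space savings = 1 - 25378/54174 = 53.15%


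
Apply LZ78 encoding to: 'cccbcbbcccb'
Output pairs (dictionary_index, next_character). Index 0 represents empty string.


LZ78 encoding steps:
Dictionary: {0: ''}
Step 1: w='' (idx 0), next='c' -> output (0, 'c'), add 'c' as idx 1
Step 2: w='c' (idx 1), next='c' -> output (1, 'c'), add 'cc' as idx 2
Step 3: w='' (idx 0), next='b' -> output (0, 'b'), add 'b' as idx 3
Step 4: w='c' (idx 1), next='b' -> output (1, 'b'), add 'cb' as idx 4
Step 5: w='b' (idx 3), next='c' -> output (3, 'c'), add 'bc' as idx 5
Step 6: w='cc' (idx 2), next='b' -> output (2, 'b'), add 'ccb' as idx 6


Encoded: [(0, 'c'), (1, 'c'), (0, 'b'), (1, 'b'), (3, 'c'), (2, 'b')]


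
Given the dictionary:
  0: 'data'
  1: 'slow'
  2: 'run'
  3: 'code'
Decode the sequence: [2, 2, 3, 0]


Look up each index in the dictionary:
  2 -> 'run'
  2 -> 'run'
  3 -> 'code'
  0 -> 'data'

Decoded: "run run code data"


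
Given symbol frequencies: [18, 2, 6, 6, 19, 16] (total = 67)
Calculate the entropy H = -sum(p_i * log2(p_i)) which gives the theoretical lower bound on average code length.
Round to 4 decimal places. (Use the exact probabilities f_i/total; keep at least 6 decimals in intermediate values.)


Per-symbol terms -p_i * log2(p_i) with p_i = f_i/67:
  p = 18/67 = 0.268657: log2(p) = -1.896164, -p*log2(p) = 0.509417
  p = 2/67 = 0.029851: log2(p) = -5.066089, -p*log2(p) = 0.151227
  p = 6/67 = 0.089552: log2(p) = -3.481127, -p*log2(p) = 0.311743
  p = 6/67 = 0.089552: log2(p) = -3.481127, -p*log2(p) = 0.311743
  p = 19/67 = 0.283582: log2(p) = -1.818162, -p*log2(p) = 0.515598
  p = 16/67 = 0.238806: log2(p) = -2.066089, -p*log2(p) = 0.493394
H = 0.509417 + 0.151227 + 0.311743 + 0.311743 + 0.515598 + 0.493394 = 2.293122

H = 2.2931 bits/symbol


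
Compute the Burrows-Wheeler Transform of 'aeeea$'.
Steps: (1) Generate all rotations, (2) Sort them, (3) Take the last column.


Rotations (sorted):
  0: $aeeea -> last char: a
  1: a$aeee -> last char: e
  2: aeeea$ -> last char: $
  3: ea$aee -> last char: e
  4: eea$ae -> last char: e
  5: eeea$a -> last char: a


BWT = ae$eea


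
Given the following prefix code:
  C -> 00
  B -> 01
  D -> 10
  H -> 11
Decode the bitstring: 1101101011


Decoding step by step:
Bits 11 -> H
Bits 01 -> B
Bits 10 -> D
Bits 10 -> D
Bits 11 -> H


Decoded message: HBDDH


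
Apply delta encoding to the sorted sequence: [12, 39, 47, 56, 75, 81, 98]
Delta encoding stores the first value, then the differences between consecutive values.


First value: 12
Deltas:
  39 - 12 = 27
  47 - 39 = 8
  56 - 47 = 9
  75 - 56 = 19
  81 - 75 = 6
  98 - 81 = 17


Delta encoded: [12, 27, 8, 9, 19, 6, 17]


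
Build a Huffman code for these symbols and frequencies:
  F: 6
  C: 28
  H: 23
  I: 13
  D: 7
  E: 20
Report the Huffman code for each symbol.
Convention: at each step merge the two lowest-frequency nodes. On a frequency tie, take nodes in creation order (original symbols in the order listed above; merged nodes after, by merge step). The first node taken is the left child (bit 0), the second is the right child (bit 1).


Huffman tree construction:
Step 1: Merge F(6) + D(7) = 13
Step 2: Merge I(13) + (F+D)(13) = 26
Step 3: Merge E(20) + H(23) = 43
Step 4: Merge (I+(F+D))(26) + C(28) = 54
Step 5: Merge (E+H)(43) + ((I+(F+D))+C)(54) = 97
Read each symbol's code off the tree from the root (left child = 0, right child = 1).

Codes:
  F: 1010 (length 4)
  C: 11 (length 2)
  H: 01 (length 2)
  I: 100 (length 3)
  D: 1011 (length 4)
  E: 00 (length 2)
Average code length: 233/97 = 2.4021 bits/symbol


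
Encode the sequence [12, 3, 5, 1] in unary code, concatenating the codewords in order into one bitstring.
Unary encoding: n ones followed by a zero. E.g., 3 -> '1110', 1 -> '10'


Encode each number as n ones followed by a terminating 0:
  12 -> 1111111111110 (13 bits)
  3 -> 1110 (4 bits)
  5 -> 111110 (6 bits)
  1 -> 10 (2 bits)
Total length = 13 + 4 + 6 + 2 = 25 bits.

Unary([12, 3, 5, 1]) = 1111111111110111011111010 (25 bits)


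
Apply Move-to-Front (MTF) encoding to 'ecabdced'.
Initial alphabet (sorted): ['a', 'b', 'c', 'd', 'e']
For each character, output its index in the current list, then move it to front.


MTF encoding:
'e': index 4 in ['a', 'b', 'c', 'd', 'e'] -> ['e', 'a', 'b', 'c', 'd']
'c': index 3 in ['e', 'a', 'b', 'c', 'd'] -> ['c', 'e', 'a', 'b', 'd']
'a': index 2 in ['c', 'e', 'a', 'b', 'd'] -> ['a', 'c', 'e', 'b', 'd']
'b': index 3 in ['a', 'c', 'e', 'b', 'd'] -> ['b', 'a', 'c', 'e', 'd']
'd': index 4 in ['b', 'a', 'c', 'e', 'd'] -> ['d', 'b', 'a', 'c', 'e']
'c': index 3 in ['d', 'b', 'a', 'c', 'e'] -> ['c', 'd', 'b', 'a', 'e']
'e': index 4 in ['c', 'd', 'b', 'a', 'e'] -> ['e', 'c', 'd', 'b', 'a']
'd': index 2 in ['e', 'c', 'd', 'b', 'a'] -> ['d', 'e', 'c', 'b', 'a']


Output: [4, 3, 2, 3, 4, 3, 4, 2]


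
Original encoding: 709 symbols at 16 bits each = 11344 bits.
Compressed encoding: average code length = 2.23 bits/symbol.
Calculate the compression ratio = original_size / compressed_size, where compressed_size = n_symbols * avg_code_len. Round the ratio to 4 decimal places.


original_size = n_symbols * orig_bits = 709 * 16 = 11344 bits
compressed_size = n_symbols * avg_code_len = 709 * 2.23 = 1581.07 bits
ratio = original_size / compressed_size = 11344 / 1581.07 = 7.1749

Compression ratio = 7.1749


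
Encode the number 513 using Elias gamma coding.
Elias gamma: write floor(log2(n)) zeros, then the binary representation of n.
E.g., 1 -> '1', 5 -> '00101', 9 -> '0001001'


num_bits = floor(log2(513)) + 1 = 10
leading_zeros = num_bits - 1 = 9
binary(513) = 1000000001

Elias gamma(513) = '000000000' + '1000000001' = 0000000001000000001 (19 bits)


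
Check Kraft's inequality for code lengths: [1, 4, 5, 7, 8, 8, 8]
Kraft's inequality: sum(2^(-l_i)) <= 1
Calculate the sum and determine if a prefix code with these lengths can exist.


Sum = 2^(-1) + 2^(-4) + 2^(-5) + 2^(-7) + 2^(-8) + 2^(-8) + 2^(-8)
    = 0.5 + 0.0625 + 0.03125 + 0.0078125 + 0.00390625 + 0.00390625 + 0.00390625
    = 157/256 = 0.61328125
Since 0.61328125 <= 1, Kraft's inequality IS satisfied.
A prefix code with these lengths CAN exist.

Kraft sum = 0.61328125. Satisfied.


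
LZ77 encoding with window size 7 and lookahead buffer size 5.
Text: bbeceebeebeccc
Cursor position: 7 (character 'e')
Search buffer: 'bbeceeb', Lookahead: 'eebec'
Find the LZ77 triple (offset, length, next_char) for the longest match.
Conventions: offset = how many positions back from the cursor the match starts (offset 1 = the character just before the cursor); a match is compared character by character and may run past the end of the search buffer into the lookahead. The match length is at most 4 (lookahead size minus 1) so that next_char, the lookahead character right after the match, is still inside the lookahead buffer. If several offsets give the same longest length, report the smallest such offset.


Try each offset into the search buffer:
  offset=1 (pos 6, char 'b'): match length 0
  offset=2 (pos 5, char 'e'): match length 1
  offset=3 (pos 4, char 'e'): match length 4
  offset=4 (pos 3, char 'c'): match length 0
  offset=5 (pos 2, char 'e'): match length 1
  offset=6 (pos 1, char 'b'): match length 0
  offset=7 (pos 0, char 'b'): match length 0
Longest match has length 4 at offset 3.
next_char = character at position 7 + 4 = 11 -> 'c'

Best match: offset=3, length=4 (matching 'eebe' starting at position 4)
LZ77 triple: (3, 4, 'c')


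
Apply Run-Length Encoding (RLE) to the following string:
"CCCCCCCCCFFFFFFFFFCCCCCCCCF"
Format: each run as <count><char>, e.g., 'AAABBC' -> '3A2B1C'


Scanning runs left to right:
  i=0: run of 'C' x 9 -> '9C'
  i=9: run of 'F' x 9 -> '9F'
  i=18: run of 'C' x 8 -> '8C'
  i=26: run of 'F' x 1 -> '1F'

RLE = 9C9F8C1F


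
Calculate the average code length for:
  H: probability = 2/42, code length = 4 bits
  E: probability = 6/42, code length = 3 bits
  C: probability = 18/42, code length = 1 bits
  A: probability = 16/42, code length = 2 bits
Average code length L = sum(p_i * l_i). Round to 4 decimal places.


Weighted contributions p_i * l_i:
  H: (2/42) * 4 = 8/42
  E: (6/42) * 3 = 18/42
  C: (18/42) * 1 = 18/42
  A: (16/42) * 2 = 32/42
Sum = (8 + 18 + 18 + 32)/42 = 76/42

L = 76/42 = 1.8095 bits/symbol


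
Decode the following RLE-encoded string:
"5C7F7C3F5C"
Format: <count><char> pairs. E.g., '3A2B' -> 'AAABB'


Expanding each <count><char> pair:
  5C -> 'CCCCC'
  7F -> 'FFFFFFF'
  7C -> 'CCCCCCC'
  3F -> 'FFF'
  5C -> 'CCCCC'

Decoded = CCCCCFFFFFFFCCCCCCCFFFCCCCC


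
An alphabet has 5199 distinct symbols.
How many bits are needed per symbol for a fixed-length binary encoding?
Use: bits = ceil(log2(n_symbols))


log2(5199) = 12.344
Bracket: 2^12 = 4096 < 5199 <= 2^13 = 8192
So ceil(log2(5199)) = 13

bits = ceil(log2(5199)) = ceil(12.344) = 13 bits


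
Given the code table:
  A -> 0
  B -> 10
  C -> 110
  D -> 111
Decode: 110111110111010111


Decoding:
110 -> C
111 -> D
110 -> C
111 -> D
0 -> A
10 -> B
111 -> D


Result: CDCDABD


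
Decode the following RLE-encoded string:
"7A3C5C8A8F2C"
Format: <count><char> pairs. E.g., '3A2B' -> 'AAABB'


Expanding each <count><char> pair:
  7A -> 'AAAAAAA'
  3C -> 'CCC'
  5C -> 'CCCCC'
  8A -> 'AAAAAAAA'
  8F -> 'FFFFFFFF'
  2C -> 'CC'

Decoded = AAAAAAACCCCCCCCAAAAAAAAFFFFFFFFCC


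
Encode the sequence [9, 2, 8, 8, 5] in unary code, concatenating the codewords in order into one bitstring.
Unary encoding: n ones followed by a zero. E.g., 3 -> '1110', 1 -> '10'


Encode each number as n ones followed by a terminating 0:
  9 -> 1111111110 (10 bits)
  2 -> 110 (3 bits)
  8 -> 111111110 (9 bits)
  8 -> 111111110 (9 bits)
  5 -> 111110 (6 bits)
Total length = 10 + 3 + 9 + 9 + 6 = 37 bits.

Unary([9, 2, 8, 8, 5]) = 1111111110110111111110111111110111110 (37 bits)


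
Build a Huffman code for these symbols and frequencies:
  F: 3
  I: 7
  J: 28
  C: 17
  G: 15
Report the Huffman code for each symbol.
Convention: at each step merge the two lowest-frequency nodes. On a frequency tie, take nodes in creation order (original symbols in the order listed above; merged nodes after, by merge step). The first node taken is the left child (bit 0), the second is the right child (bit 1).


Huffman tree construction:
Step 1: Merge F(3) + I(7) = 10
Step 2: Merge (F+I)(10) + G(15) = 25
Step 3: Merge C(17) + ((F+I)+G)(25) = 42
Step 4: Merge J(28) + (C+((F+I)+G))(42) = 70
Read each symbol's code off the tree from the root (left child = 0, right child = 1).

Codes:
  F: 1100 (length 4)
  I: 1101 (length 4)
  J: 0 (length 1)
  C: 10 (length 2)
  G: 111 (length 3)
Average code length: 147/70 = 2.1000 bits/symbol


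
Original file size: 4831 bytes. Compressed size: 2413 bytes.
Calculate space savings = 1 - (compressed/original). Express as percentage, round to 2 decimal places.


ratio = compressed/original = 2413/4831 = 0.499483
savings = 1 - ratio = 1 - 0.499483 = 0.500517
as a percentage: 0.500517 * 100 = 50.05%

Space savings = 1 - 2413/4831 = 50.05%


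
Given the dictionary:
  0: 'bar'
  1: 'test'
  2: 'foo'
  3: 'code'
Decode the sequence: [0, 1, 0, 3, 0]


Look up each index in the dictionary:
  0 -> 'bar'
  1 -> 'test'
  0 -> 'bar'
  3 -> 'code'
  0 -> 'bar'

Decoded: "bar test bar code bar"


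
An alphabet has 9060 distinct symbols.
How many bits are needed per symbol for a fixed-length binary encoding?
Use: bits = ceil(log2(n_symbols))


log2(9060) = 13.1453
Bracket: 2^13 = 8192 < 9060 <= 2^14 = 16384
So ceil(log2(9060)) = 14

bits = ceil(log2(9060)) = ceil(13.1453) = 14 bits


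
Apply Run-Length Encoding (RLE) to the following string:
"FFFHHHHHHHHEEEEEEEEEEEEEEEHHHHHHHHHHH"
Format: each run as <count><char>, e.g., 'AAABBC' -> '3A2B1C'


Scanning runs left to right:
  i=0: run of 'F' x 3 -> '3F'
  i=3: run of 'H' x 8 -> '8H'
  i=11: run of 'E' x 15 -> '15E'
  i=26: run of 'H' x 11 -> '11H'

RLE = 3F8H15E11H


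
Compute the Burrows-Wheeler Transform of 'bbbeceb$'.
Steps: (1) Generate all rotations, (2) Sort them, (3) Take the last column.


Rotations (sorted):
  0: $bbbeceb -> last char: b
  1: b$bbbece -> last char: e
  2: bbbeceb$ -> last char: $
  3: bbeceb$b -> last char: b
  4: beceb$bb -> last char: b
  5: ceb$bbbe -> last char: e
  6: eb$bbbec -> last char: c
  7: eceb$bbb -> last char: b


BWT = be$bbecb


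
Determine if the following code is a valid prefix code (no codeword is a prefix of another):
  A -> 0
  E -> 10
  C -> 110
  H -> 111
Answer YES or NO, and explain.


Checking each pair (does one codeword prefix another?):
  A='0' vs E='10': no prefix
  A='0' vs C='110': no prefix
  A='0' vs H='111': no prefix
  E='10' vs A='0': no prefix
  E='10' vs C='110': no prefix
  E='10' vs H='111': no prefix
  C='110' vs A='0': no prefix
  C='110' vs E='10': no prefix
  C='110' vs H='111': no prefix
  H='111' vs A='0': no prefix
  H='111' vs E='10': no prefix
  H='111' vs C='110': no prefix
No violation found over all pairs.

YES -- this is a valid prefix code. No codeword is a prefix of any other codeword.


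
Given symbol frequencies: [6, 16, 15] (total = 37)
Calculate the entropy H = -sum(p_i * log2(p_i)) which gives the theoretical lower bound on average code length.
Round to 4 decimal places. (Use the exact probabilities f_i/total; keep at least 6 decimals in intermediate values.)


Per-symbol terms -p_i * log2(p_i) with p_i = f_i/37:
  p = 6/37 = 0.162162: log2(p) = -2.624491, -p*log2(p) = 0.425593
  p = 16/37 = 0.432432: log2(p) = -1.209453, -p*log2(p) = 0.523007
  p = 15/37 = 0.405405: log2(p) = -1.302563, -p*log2(p) = 0.528066
H = 0.425593 + 0.523007 + 0.528066 = 1.476666

H = 1.4767 bits/symbol


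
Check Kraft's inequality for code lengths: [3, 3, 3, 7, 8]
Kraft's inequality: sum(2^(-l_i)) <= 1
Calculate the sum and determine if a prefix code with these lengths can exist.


Sum = 2^(-3) + 2^(-3) + 2^(-3) + 2^(-7) + 2^(-8)
    = 0.125 + 0.125 + 0.125 + 0.0078125 + 0.00390625
    = 99/256 = 0.38671875
Since 0.38671875 <= 1, Kraft's inequality IS satisfied.
A prefix code with these lengths CAN exist.

Kraft sum = 0.38671875. Satisfied.


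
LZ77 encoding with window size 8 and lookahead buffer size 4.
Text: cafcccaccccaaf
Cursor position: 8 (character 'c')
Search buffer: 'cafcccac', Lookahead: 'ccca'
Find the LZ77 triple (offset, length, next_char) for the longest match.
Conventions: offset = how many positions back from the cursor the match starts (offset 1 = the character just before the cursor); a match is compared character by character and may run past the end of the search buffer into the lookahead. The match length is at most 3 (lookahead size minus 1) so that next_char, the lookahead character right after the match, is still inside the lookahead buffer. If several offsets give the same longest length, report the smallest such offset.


Try each offset into the search buffer:
  offset=1 (pos 7, char 'c'): match length 3
  offset=2 (pos 6, char 'a'): match length 0
  offset=3 (pos 5, char 'c'): match length 1
  offset=4 (pos 4, char 'c'): match length 2
  offset=5 (pos 3, char 'c'): match length 3
  offset=6 (pos 2, char 'f'): match length 0
  offset=7 (pos 1, char 'a'): match length 0
  offset=8 (pos 0, char 'c'): match length 1
Longest match has length 3, found at offsets 1, 5; take the smallest, offset 1.
next_char = character at position 8 + 3 = 11 -> 'a'

Best match: offset=1, length=3 (matching 'ccc' starting at position 7)
LZ77 triple: (1, 3, 'a')


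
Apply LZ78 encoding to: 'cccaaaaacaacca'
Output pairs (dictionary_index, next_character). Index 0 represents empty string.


LZ78 encoding steps:
Dictionary: {0: ''}
Step 1: w='' (idx 0), next='c' -> output (0, 'c'), add 'c' as idx 1
Step 2: w='c' (idx 1), next='c' -> output (1, 'c'), add 'cc' as idx 2
Step 3: w='' (idx 0), next='a' -> output (0, 'a'), add 'a' as idx 3
Step 4: w='a' (idx 3), next='a' -> output (3, 'a'), add 'aa' as idx 4
Step 5: w='aa' (idx 4), next='c' -> output (4, 'c'), add 'aac' as idx 5
Step 6: w='aac' (idx 5), next='c' -> output (5, 'c'), add 'aacc' as idx 6
Step 7: w='a' (idx 3), end of input -> output (3, '')


Encoded: [(0, 'c'), (1, 'c'), (0, 'a'), (3, 'a'), (4, 'c'), (5, 'c'), (3, '')]


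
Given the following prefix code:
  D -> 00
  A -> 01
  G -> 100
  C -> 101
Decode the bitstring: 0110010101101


Decoding step by step:
Bits 01 -> A
Bits 100 -> G
Bits 101 -> C
Bits 01 -> A
Bits 101 -> C


Decoded message: AGCAC


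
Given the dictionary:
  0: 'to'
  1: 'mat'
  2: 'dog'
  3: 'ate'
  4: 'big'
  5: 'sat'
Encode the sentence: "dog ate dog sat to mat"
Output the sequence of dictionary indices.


Look up each word in the dictionary:
  'dog' -> 2
  'ate' -> 3
  'dog' -> 2
  'sat' -> 5
  'to' -> 0
  'mat' -> 1

Encoded: [2, 3, 2, 5, 0, 1]


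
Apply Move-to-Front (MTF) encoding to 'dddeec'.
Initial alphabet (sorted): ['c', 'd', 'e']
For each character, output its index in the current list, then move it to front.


MTF encoding:
'd': index 1 in ['c', 'd', 'e'] -> ['d', 'c', 'e']
'd': index 0 in ['d', 'c', 'e'] -> ['d', 'c', 'e']
'd': index 0 in ['d', 'c', 'e'] -> ['d', 'c', 'e']
'e': index 2 in ['d', 'c', 'e'] -> ['e', 'd', 'c']
'e': index 0 in ['e', 'd', 'c'] -> ['e', 'd', 'c']
'c': index 2 in ['e', 'd', 'c'] -> ['c', 'e', 'd']


Output: [1, 0, 0, 2, 0, 2]


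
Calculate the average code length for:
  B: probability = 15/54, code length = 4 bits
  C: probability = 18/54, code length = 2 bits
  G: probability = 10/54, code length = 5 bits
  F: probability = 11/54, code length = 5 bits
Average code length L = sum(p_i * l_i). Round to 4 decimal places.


Weighted contributions p_i * l_i:
  B: (15/54) * 4 = 60/54
  C: (18/54) * 2 = 36/54
  G: (10/54) * 5 = 50/54
  F: (11/54) * 5 = 55/54
Sum = (60 + 36 + 50 + 55)/54 = 201/54

L = 201/54 = 3.7222 bits/symbol


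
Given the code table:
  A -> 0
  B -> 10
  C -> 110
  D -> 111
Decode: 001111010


Decoding:
0 -> A
0 -> A
111 -> D
10 -> B
10 -> B


Result: AADBB


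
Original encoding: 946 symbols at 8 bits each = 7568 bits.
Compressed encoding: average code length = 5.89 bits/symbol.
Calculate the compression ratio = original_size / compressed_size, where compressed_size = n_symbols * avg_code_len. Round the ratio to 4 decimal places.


original_size = n_symbols * orig_bits = 946 * 8 = 7568 bits
compressed_size = n_symbols * avg_code_len = 946 * 5.89 = 5571.94 bits
ratio = original_size / compressed_size = 7568 / 5571.94 = 1.3582

Compression ratio = 1.3582


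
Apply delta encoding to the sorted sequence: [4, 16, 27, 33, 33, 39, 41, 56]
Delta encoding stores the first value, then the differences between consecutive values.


First value: 4
Deltas:
  16 - 4 = 12
  27 - 16 = 11
  33 - 27 = 6
  33 - 33 = 0
  39 - 33 = 6
  41 - 39 = 2
  56 - 41 = 15


Delta encoded: [4, 12, 11, 6, 0, 6, 2, 15]


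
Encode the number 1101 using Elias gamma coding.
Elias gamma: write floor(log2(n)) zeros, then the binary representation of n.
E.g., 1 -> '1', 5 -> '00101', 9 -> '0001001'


num_bits = floor(log2(1101)) + 1 = 11
leading_zeros = num_bits - 1 = 10
binary(1101) = 10001001101

Elias gamma(1101) = '0000000000' + '10001001101' = 000000000010001001101 (21 bits)


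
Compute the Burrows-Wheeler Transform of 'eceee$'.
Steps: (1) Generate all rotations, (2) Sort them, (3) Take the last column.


Rotations (sorted):
  0: $eceee -> last char: e
  1: ceee$e -> last char: e
  2: e$ecee -> last char: e
  3: eceee$ -> last char: $
  4: ee$ece -> last char: e
  5: eee$ec -> last char: c


BWT = eee$ec


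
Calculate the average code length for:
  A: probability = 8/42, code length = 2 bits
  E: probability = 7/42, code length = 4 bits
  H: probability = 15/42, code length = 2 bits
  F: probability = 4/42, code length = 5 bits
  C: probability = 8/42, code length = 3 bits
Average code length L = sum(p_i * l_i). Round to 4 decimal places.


Weighted contributions p_i * l_i:
  A: (8/42) * 2 = 16/42
  E: (7/42) * 4 = 28/42
  H: (15/42) * 2 = 30/42
  F: (4/42) * 5 = 20/42
  C: (8/42) * 3 = 24/42
Sum = (16 + 28 + 30 + 20 + 24)/42 = 118/42

L = 118/42 = 2.8095 bits/symbol


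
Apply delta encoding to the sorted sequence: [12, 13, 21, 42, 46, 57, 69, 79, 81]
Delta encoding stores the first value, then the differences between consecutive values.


First value: 12
Deltas:
  13 - 12 = 1
  21 - 13 = 8
  42 - 21 = 21
  46 - 42 = 4
  57 - 46 = 11
  69 - 57 = 12
  79 - 69 = 10
  81 - 79 = 2


Delta encoded: [12, 1, 8, 21, 4, 11, 12, 10, 2]


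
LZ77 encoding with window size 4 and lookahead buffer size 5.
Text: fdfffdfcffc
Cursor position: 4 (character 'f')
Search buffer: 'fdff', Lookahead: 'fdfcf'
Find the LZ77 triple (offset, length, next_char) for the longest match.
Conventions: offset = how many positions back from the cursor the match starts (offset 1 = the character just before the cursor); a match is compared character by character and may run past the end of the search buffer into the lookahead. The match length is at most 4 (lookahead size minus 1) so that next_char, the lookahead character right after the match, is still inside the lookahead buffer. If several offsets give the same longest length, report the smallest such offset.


Try each offset into the search buffer:
  offset=1 (pos 3, char 'f'): match length 1
  offset=2 (pos 2, char 'f'): match length 1
  offset=3 (pos 1, char 'd'): match length 0
  offset=4 (pos 0, char 'f'): match length 3
Longest match has length 3 at offset 4.
next_char = character at position 4 + 3 = 7 -> 'c'

Best match: offset=4, length=3 (matching 'fdf' starting at position 0)
LZ77 triple: (4, 3, 'c')


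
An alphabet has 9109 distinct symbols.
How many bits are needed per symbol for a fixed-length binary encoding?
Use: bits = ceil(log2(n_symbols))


log2(9109) = 13.1531
Bracket: 2^13 = 8192 < 9109 <= 2^14 = 16384
So ceil(log2(9109)) = 14

bits = ceil(log2(9109)) = ceil(13.1531) = 14 bits


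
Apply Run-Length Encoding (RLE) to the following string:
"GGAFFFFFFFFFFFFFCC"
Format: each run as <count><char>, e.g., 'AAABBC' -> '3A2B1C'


Scanning runs left to right:
  i=0: run of 'G' x 2 -> '2G'
  i=2: run of 'A' x 1 -> '1A'
  i=3: run of 'F' x 13 -> '13F'
  i=16: run of 'C' x 2 -> '2C'

RLE = 2G1A13F2C


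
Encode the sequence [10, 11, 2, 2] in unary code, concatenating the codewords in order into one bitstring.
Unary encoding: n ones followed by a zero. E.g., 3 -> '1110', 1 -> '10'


Encode each number as n ones followed by a terminating 0:
  10 -> 11111111110 (11 bits)
  11 -> 111111111110 (12 bits)
  2 -> 110 (3 bits)
  2 -> 110 (3 bits)
Total length = 11 + 12 + 3 + 3 = 29 bits.

Unary([10, 11, 2, 2]) = 11111111110111111111110110110 (29 bits)


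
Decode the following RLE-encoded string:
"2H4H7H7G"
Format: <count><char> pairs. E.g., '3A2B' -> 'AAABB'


Expanding each <count><char> pair:
  2H -> 'HH'
  4H -> 'HHHH'
  7H -> 'HHHHHHH'
  7G -> 'GGGGGGG'

Decoded = HHHHHHHHHHHHHGGGGGGG


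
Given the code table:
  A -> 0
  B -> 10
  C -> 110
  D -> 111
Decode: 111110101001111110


Decoding:
111 -> D
110 -> C
10 -> B
10 -> B
0 -> A
111 -> D
111 -> D
0 -> A


Result: DCBBADDA


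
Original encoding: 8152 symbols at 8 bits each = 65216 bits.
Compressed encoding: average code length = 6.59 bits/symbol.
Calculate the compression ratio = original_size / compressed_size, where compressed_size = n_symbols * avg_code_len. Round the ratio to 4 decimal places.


original_size = n_symbols * orig_bits = 8152 * 8 = 65216 bits
compressed_size = n_symbols * avg_code_len = 8152 * 6.59 = 53721.68 bits
ratio = original_size / compressed_size = 65216 / 53721.68 = 1.214

Compression ratio = 1.214


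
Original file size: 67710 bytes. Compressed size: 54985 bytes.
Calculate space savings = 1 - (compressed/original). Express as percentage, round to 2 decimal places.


ratio = compressed/original = 54985/67710 = 0.812066
savings = 1 - ratio = 1 - 0.812066 = 0.187934
as a percentage: 0.187934 * 100 = 18.79%

Space savings = 1 - 54985/67710 = 18.79%


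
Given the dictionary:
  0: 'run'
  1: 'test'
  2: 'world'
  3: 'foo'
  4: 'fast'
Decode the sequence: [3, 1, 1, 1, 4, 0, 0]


Look up each index in the dictionary:
  3 -> 'foo'
  1 -> 'test'
  1 -> 'test'
  1 -> 'test'
  4 -> 'fast'
  0 -> 'run'
  0 -> 'run'

Decoded: "foo test test test fast run run"


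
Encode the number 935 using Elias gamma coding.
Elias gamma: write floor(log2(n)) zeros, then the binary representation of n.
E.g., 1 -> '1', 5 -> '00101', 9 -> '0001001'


num_bits = floor(log2(935)) + 1 = 10
leading_zeros = num_bits - 1 = 9
binary(935) = 1110100111

Elias gamma(935) = '000000000' + '1110100111' = 0000000001110100111 (19 bits)


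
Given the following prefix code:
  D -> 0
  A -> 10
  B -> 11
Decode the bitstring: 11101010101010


Decoding step by step:
Bits 11 -> B
Bits 10 -> A
Bits 10 -> A
Bits 10 -> A
Bits 10 -> A
Bits 10 -> A
Bits 10 -> A


Decoded message: BAAAAAA


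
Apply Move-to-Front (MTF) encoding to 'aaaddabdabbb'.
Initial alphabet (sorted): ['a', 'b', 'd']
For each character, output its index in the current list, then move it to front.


MTF encoding:
'a': index 0 in ['a', 'b', 'd'] -> ['a', 'b', 'd']
'a': index 0 in ['a', 'b', 'd'] -> ['a', 'b', 'd']
'a': index 0 in ['a', 'b', 'd'] -> ['a', 'b', 'd']
'd': index 2 in ['a', 'b', 'd'] -> ['d', 'a', 'b']
'd': index 0 in ['d', 'a', 'b'] -> ['d', 'a', 'b']
'a': index 1 in ['d', 'a', 'b'] -> ['a', 'd', 'b']
'b': index 2 in ['a', 'd', 'b'] -> ['b', 'a', 'd']
'd': index 2 in ['b', 'a', 'd'] -> ['d', 'b', 'a']
'a': index 2 in ['d', 'b', 'a'] -> ['a', 'd', 'b']
'b': index 2 in ['a', 'd', 'b'] -> ['b', 'a', 'd']
'b': index 0 in ['b', 'a', 'd'] -> ['b', 'a', 'd']
'b': index 0 in ['b', 'a', 'd'] -> ['b', 'a', 'd']


Output: [0, 0, 0, 2, 0, 1, 2, 2, 2, 2, 0, 0]


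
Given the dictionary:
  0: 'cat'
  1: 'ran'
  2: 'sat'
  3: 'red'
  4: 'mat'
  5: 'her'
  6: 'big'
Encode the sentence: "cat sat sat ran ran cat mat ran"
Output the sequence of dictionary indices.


Look up each word in the dictionary:
  'cat' -> 0
  'sat' -> 2
  'sat' -> 2
  'ran' -> 1
  'ran' -> 1
  'cat' -> 0
  'mat' -> 4
  'ran' -> 1

Encoded: [0, 2, 2, 1, 1, 0, 4, 1]


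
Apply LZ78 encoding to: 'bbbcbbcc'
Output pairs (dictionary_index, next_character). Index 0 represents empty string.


LZ78 encoding steps:
Dictionary: {0: ''}
Step 1: w='' (idx 0), next='b' -> output (0, 'b'), add 'b' as idx 1
Step 2: w='b' (idx 1), next='b' -> output (1, 'b'), add 'bb' as idx 2
Step 3: w='' (idx 0), next='c' -> output (0, 'c'), add 'c' as idx 3
Step 4: w='bb' (idx 2), next='c' -> output (2, 'c'), add 'bbc' as idx 4
Step 5: w='c' (idx 3), end of input -> output (3, '')


Encoded: [(0, 'b'), (1, 'b'), (0, 'c'), (2, 'c'), (3, '')]


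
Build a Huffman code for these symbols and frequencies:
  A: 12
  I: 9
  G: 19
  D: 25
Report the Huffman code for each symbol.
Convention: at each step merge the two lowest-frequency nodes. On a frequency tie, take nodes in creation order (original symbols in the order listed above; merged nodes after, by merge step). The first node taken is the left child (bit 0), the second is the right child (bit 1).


Huffman tree construction:
Step 1: Merge I(9) + A(12) = 21
Step 2: Merge G(19) + (I+A)(21) = 40
Step 3: Merge D(25) + (G+(I+A))(40) = 65
Read each symbol's code off the tree from the root (left child = 0, right child = 1).

Codes:
  A: 111 (length 3)
  I: 110 (length 3)
  G: 10 (length 2)
  D: 0 (length 1)
Average code length: 126/65 = 1.9385 bits/symbol


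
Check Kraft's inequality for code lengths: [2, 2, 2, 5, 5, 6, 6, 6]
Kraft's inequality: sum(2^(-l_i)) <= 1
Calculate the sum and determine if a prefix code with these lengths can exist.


Sum = 2^(-2) + 2^(-2) + 2^(-2) + 2^(-5) + 2^(-5) + 2^(-6) + 2^(-6) + 2^(-6)
    = 0.25 + 0.25 + 0.25 + 0.03125 + 0.03125 + 0.015625 + 0.015625 + 0.015625
    = 55/64 = 0.859375
Since 0.859375 <= 1, Kraft's inequality IS satisfied.
A prefix code with these lengths CAN exist.

Kraft sum = 0.859375. Satisfied.


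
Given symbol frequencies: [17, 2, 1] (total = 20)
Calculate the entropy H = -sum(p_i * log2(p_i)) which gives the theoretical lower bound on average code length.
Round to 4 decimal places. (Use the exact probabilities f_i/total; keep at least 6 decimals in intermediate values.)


Per-symbol terms -p_i * log2(p_i) with p_i = f_i/20:
  p = 17/20 = 0.850000: log2(p) = -0.234465, -p*log2(p) = 0.199295
  p = 2/20 = 0.100000: log2(p) = -3.321928, -p*log2(p) = 0.332193
  p = 1/20 = 0.050000: log2(p) = -4.321928, -p*log2(p) = 0.216096
H = 0.199295 + 0.332193 + 0.216096 = 0.747584

H = 0.7476 bits/symbol


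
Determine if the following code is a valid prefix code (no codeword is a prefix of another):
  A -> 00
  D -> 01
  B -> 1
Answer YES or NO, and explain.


Checking each pair (does one codeword prefix another?):
  A='00' vs D='01': no prefix
  A='00' vs B='1': no prefix
  D='01' vs A='00': no prefix
  D='01' vs B='1': no prefix
  B='1' vs A='00': no prefix
  B='1' vs D='01': no prefix
No violation found over all pairs.

YES -- this is a valid prefix code. No codeword is a prefix of any other codeword.


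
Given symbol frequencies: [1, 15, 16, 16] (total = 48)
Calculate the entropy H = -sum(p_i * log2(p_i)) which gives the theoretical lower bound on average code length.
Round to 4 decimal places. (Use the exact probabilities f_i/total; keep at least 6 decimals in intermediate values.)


Per-symbol terms -p_i * log2(p_i) with p_i = f_i/48:
  p = 1/48 = 0.020833: log2(p) = -5.584963, -p*log2(p) = 0.116353
  p = 15/48 = 0.312500: log2(p) = -1.678072, -p*log2(p) = 0.524397
  p = 16/48 = 0.333333: log2(p) = -1.584963, -p*log2(p) = 0.528321
  p = 16/48 = 0.333333: log2(p) = -1.584963, -p*log2(p) = 0.528321
H = 0.116353 + 0.524397 + 0.528321 + 0.528321 = 1.697392

H = 1.6974 bits/symbol


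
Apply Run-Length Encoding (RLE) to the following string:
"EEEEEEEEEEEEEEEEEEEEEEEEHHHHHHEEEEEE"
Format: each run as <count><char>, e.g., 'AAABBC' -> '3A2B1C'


Scanning runs left to right:
  i=0: run of 'E' x 24 -> '24E'
  i=24: run of 'H' x 6 -> '6H'
  i=30: run of 'E' x 6 -> '6E'

RLE = 24E6H6E


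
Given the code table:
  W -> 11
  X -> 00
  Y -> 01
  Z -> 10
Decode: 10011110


Decoding:
10 -> Z
01 -> Y
11 -> W
10 -> Z


Result: ZYWZ


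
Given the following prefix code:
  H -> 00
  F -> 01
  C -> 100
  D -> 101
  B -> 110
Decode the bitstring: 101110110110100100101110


Decoding step by step:
Bits 101 -> D
Bits 110 -> B
Bits 110 -> B
Bits 110 -> B
Bits 100 -> C
Bits 100 -> C
Bits 101 -> D
Bits 110 -> B


Decoded message: DBBBCCDB


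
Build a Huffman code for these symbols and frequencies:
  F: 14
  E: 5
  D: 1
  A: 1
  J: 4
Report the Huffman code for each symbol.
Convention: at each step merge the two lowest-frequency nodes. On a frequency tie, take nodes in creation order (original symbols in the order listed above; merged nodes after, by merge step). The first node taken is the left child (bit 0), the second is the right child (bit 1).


Huffman tree construction:
Step 1: Merge D(1) + A(1) = 2
Step 2: Merge (D+A)(2) + J(4) = 6
Step 3: Merge E(5) + ((D+A)+J)(6) = 11
Step 4: Merge (E+((D+A)+J))(11) + F(14) = 25
Read each symbol's code off the tree from the root (left child = 0, right child = 1).

Codes:
  F: 1 (length 1)
  E: 00 (length 2)
  D: 0100 (length 4)
  A: 0101 (length 4)
  J: 011 (length 3)
Average code length: 44/25 = 1.7600 bits/symbol


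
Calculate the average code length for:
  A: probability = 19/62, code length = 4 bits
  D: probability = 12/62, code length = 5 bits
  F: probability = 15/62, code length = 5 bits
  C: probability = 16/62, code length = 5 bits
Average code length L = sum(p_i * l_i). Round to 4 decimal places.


Weighted contributions p_i * l_i:
  A: (19/62) * 4 = 76/62
  D: (12/62) * 5 = 60/62
  F: (15/62) * 5 = 75/62
  C: (16/62) * 5 = 80/62
Sum = (76 + 60 + 75 + 80)/62 = 291/62

L = 291/62 = 4.6935 bits/symbol


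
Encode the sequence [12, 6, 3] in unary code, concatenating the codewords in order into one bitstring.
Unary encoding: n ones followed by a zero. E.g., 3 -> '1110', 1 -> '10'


Encode each number as n ones followed by a terminating 0:
  12 -> 1111111111110 (13 bits)
  6 -> 1111110 (7 bits)
  3 -> 1110 (4 bits)
Total length = 13 + 7 + 4 = 24 bits.

Unary([12, 6, 3]) = 111111111111011111101110 (24 bits)


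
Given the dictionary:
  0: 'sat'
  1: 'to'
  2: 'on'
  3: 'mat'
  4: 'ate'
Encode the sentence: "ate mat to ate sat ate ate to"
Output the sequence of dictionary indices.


Look up each word in the dictionary:
  'ate' -> 4
  'mat' -> 3
  'to' -> 1
  'ate' -> 4
  'sat' -> 0
  'ate' -> 4
  'ate' -> 4
  'to' -> 1

Encoded: [4, 3, 1, 4, 0, 4, 4, 1]


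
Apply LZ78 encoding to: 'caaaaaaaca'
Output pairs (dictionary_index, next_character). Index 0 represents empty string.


LZ78 encoding steps:
Dictionary: {0: ''}
Step 1: w='' (idx 0), next='c' -> output (0, 'c'), add 'c' as idx 1
Step 2: w='' (idx 0), next='a' -> output (0, 'a'), add 'a' as idx 2
Step 3: w='a' (idx 2), next='a' -> output (2, 'a'), add 'aa' as idx 3
Step 4: w='aa' (idx 3), next='a' -> output (3, 'a'), add 'aaa' as idx 4
Step 5: w='a' (idx 2), next='c' -> output (2, 'c'), add 'ac' as idx 5
Step 6: w='a' (idx 2), end of input -> output (2, '')


Encoded: [(0, 'c'), (0, 'a'), (2, 'a'), (3, 'a'), (2, 'c'), (2, '')]


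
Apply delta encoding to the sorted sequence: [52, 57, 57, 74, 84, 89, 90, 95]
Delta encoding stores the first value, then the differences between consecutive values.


First value: 52
Deltas:
  57 - 52 = 5
  57 - 57 = 0
  74 - 57 = 17
  84 - 74 = 10
  89 - 84 = 5
  90 - 89 = 1
  95 - 90 = 5


Delta encoded: [52, 5, 0, 17, 10, 5, 1, 5]


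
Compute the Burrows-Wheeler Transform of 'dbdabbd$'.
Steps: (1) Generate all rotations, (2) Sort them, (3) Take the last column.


Rotations (sorted):
  0: $dbdabbd -> last char: d
  1: abbd$dbd -> last char: d
  2: bbd$dbda -> last char: a
  3: bd$dbdab -> last char: b
  4: bdabbd$d -> last char: d
  5: d$dbdabb -> last char: b
  6: dabbd$db -> last char: b
  7: dbdabbd$ -> last char: $


BWT = ddabdbb$


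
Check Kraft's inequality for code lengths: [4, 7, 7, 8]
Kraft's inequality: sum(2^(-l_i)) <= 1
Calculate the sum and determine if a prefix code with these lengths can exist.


Sum = 2^(-4) + 2^(-7) + 2^(-7) + 2^(-8)
    = 0.0625 + 0.0078125 + 0.0078125 + 0.00390625
    = 21/256 = 0.08203125
Since 0.08203125 <= 1, Kraft's inequality IS satisfied.
A prefix code with these lengths CAN exist.

Kraft sum = 0.08203125. Satisfied.


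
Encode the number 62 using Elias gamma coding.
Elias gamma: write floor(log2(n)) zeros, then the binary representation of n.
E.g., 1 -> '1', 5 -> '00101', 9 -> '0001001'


num_bits = floor(log2(62)) + 1 = 6
leading_zeros = num_bits - 1 = 5
binary(62) = 111110

Elias gamma(62) = '00000' + '111110' = 00000111110 (11 bits)


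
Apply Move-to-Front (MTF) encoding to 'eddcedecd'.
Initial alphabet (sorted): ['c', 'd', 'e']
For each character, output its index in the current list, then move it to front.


MTF encoding:
'e': index 2 in ['c', 'd', 'e'] -> ['e', 'c', 'd']
'd': index 2 in ['e', 'c', 'd'] -> ['d', 'e', 'c']
'd': index 0 in ['d', 'e', 'c'] -> ['d', 'e', 'c']
'c': index 2 in ['d', 'e', 'c'] -> ['c', 'd', 'e']
'e': index 2 in ['c', 'd', 'e'] -> ['e', 'c', 'd']
'd': index 2 in ['e', 'c', 'd'] -> ['d', 'e', 'c']
'e': index 1 in ['d', 'e', 'c'] -> ['e', 'd', 'c']
'c': index 2 in ['e', 'd', 'c'] -> ['c', 'e', 'd']
'd': index 2 in ['c', 'e', 'd'] -> ['d', 'c', 'e']


Output: [2, 2, 0, 2, 2, 2, 1, 2, 2]


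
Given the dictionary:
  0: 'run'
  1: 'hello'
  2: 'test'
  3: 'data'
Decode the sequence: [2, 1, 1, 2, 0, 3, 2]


Look up each index in the dictionary:
  2 -> 'test'
  1 -> 'hello'
  1 -> 'hello'
  2 -> 'test'
  0 -> 'run'
  3 -> 'data'
  2 -> 'test'

Decoded: "test hello hello test run data test"


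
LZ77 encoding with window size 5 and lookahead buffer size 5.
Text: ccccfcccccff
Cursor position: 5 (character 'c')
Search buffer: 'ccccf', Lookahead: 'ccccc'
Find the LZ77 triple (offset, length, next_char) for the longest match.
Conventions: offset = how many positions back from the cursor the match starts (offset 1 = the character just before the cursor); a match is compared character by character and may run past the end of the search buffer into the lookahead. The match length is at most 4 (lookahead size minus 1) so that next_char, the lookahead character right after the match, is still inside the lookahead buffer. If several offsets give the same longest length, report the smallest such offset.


Try each offset into the search buffer:
  offset=1 (pos 4, char 'f'): match length 0
  offset=2 (pos 3, char 'c'): match length 1
  offset=3 (pos 2, char 'c'): match length 2
  offset=4 (pos 1, char 'c'): match length 3
  offset=5 (pos 0, char 'c'): match length 4
Longest match has length 4 at offset 5.
next_char = character at position 5 + 4 = 9 -> 'c'

Best match: offset=5, length=4 (matching 'cccc' starting at position 0)
LZ77 triple: (5, 4, 'c')


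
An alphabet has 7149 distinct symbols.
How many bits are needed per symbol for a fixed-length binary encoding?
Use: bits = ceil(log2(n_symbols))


log2(7149) = 12.8035
Bracket: 2^12 = 4096 < 7149 <= 2^13 = 8192
So ceil(log2(7149)) = 13

bits = ceil(log2(7149)) = ceil(12.8035) = 13 bits


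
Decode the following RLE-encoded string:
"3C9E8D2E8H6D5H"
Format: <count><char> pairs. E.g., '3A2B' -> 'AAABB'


Expanding each <count><char> pair:
  3C -> 'CCC'
  9E -> 'EEEEEEEEE'
  8D -> 'DDDDDDDD'
  2E -> 'EE'
  8H -> 'HHHHHHHH'
  6D -> 'DDDDDD'
  5H -> 'HHHHH'

Decoded = CCCEEEEEEEEEDDDDDDDDEEHHHHHHHHDDDDDDHHHHH


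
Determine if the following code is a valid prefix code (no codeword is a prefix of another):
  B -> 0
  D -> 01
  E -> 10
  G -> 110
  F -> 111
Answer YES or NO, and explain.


Checking each pair (does one codeword prefix another?):
  B='0' vs D='01': prefix -- VIOLATION

NO -- this is NOT a valid prefix code. B (0) is a prefix of D (01).


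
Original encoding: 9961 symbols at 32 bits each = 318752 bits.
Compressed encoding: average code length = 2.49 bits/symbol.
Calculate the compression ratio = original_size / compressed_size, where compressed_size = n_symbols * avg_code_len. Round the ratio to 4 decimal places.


original_size = n_symbols * orig_bits = 9961 * 32 = 318752 bits
compressed_size = n_symbols * avg_code_len = 9961 * 2.49 = 24802.89 bits
ratio = original_size / compressed_size = 318752 / 24802.89 = 12.8514

Compression ratio = 12.8514


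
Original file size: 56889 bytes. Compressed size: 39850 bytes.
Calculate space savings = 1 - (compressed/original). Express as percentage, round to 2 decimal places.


ratio = compressed/original = 39850/56889 = 0.700487
savings = 1 - ratio = 1 - 0.700487 = 0.299513
as a percentage: 0.299513 * 100 = 29.95%

Space savings = 1 - 39850/56889 = 29.95%


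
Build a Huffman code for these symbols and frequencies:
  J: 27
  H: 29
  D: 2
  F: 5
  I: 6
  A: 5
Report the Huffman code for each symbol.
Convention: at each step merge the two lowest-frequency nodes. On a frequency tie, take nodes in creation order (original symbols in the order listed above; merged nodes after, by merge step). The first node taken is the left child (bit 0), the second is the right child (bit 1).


Huffman tree construction:
Step 1: Merge D(2) + F(5) = 7
Step 2: Merge A(5) + I(6) = 11
Step 3: Merge (D+F)(7) + (A+I)(11) = 18
Step 4: Merge ((D+F)+(A+I))(18) + J(27) = 45
Step 5: Merge H(29) + (((D+F)+(A+I))+J)(45) = 74
Read each symbol's code off the tree from the root (left child = 0, right child = 1).

Codes:
  J: 11 (length 2)
  H: 0 (length 1)
  D: 1000 (length 4)
  F: 1001 (length 4)
  I: 1011 (length 4)
  A: 1010 (length 4)
Average code length: 155/74 = 2.0946 bits/symbol
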